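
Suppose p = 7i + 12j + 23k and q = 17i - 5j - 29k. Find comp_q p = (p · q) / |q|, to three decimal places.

-17.890

p · q = 7·17 + 12·(-5) + 23·(-29) = 119 - 60 - 667 = -608
|q| = √(289 + 25 + 841) = √1155 ≈ 33.9853
comp_q p = -608 / √1155 ≈ -17.890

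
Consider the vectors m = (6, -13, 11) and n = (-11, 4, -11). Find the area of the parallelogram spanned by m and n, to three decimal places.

i: (-13)·(-11) - 11·4 = 143 - 44 = 99
j: 11·(-11) - 6·(-11) = -121 - (-66) = -55
k: 6·4 - (-13)·(-11) = 24 - 143 = -119
m × n = (99, -55, -119)
|m × n| = √(99² + (-55)² + (-119)²) = √26987 ≈ 164.2772

164.277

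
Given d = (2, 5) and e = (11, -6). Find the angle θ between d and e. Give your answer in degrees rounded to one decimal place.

96.8

d · e = 2·11 + 5·(-6) = 22 - 30 = -8
|d|² = 4 + 25 = 29,  |d| = √29 ≈ 5.385165
|e|² = 121 + 36 = 157,  |e| = √157 ≈ 12.529964
cos θ = -8 / (5.385165 · 12.529964) ≈ -0.11856
θ = arccos(-0.11856) ≈ 96.8°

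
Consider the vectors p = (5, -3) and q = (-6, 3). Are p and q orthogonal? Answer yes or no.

p · q = 5·(-6) + (-3)·3 = -30 - 9 = -39
Nonzero, so the vectors are not orthogonal.

no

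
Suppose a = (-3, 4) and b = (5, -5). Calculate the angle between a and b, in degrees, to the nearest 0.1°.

a · b = (-3)·5 + 4·(-5) = -15 - 20 = -35
|a|² = 9 + 16 = 25,  |a| = √25 ≈ 5.000000
|b|² = 25 + 25 = 50,  |b| = √50 ≈ 7.071068
cos θ = -35 / (5.000000 · 7.071068) ≈ -0.98995
θ = arccos(-0.98995) ≈ 171.9°

171.9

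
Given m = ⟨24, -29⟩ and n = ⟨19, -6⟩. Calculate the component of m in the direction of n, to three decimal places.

m · n = 24·19 + (-29)·(-6) = 456 + 174 = 630
|n| = √(361 + 36) = √397 ≈ 19.9249
comp_n m = 630 / √397 ≈ 31.619

31.619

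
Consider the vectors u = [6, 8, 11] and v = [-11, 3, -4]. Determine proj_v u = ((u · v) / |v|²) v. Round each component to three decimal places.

u · v = 6·(-11) + 8·3 + 11·(-4) = -66 + 24 - 44 = -86
|v|² = 121 + 9 + 16 = 146
proj_v u = (-86/146) · (-11, 3, -4) ≈ (6.479, -1.767, 2.356)

(6.479, -1.767, 2.356)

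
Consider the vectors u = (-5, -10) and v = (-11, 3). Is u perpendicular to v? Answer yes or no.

no

u · v = (-5)·(-11) + (-10)·3 = 55 - 30 = 25
Nonzero, so the vectors are not orthogonal.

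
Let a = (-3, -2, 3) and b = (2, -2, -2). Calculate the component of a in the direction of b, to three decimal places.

-2.309

a · b = (-3)·2 + (-2)·(-2) + 3·(-2) = -6 + 4 - 6 = -8
|b| = √(4 + 4 + 4) = √12 ≈ 3.4641
comp_b a = -8 / √12 ≈ -2.309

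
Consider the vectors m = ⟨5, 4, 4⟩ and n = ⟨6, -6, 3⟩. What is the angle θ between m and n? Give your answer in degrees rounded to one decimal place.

74.6

m · n = 5·6 + 4·(-6) + 4·3 = 30 - 24 + 12 = 18
|m|² = 25 + 16 + 16 = 57,  |m| = √57 ≈ 7.549834
|n|² = 36 + 36 + 9 = 81,  |n| = √81 ≈ 9.000000
cos θ = 18 / (7.549834 · 9.000000) ≈ 0.26491
θ = arccos(0.26491) ≈ 74.6°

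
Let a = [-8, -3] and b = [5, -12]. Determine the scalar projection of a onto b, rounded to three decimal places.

a · b = (-8)·5 + (-3)·(-12) = -40 + 36 = -4
|b| = √(25 + 144) = √169 ≈ 13.0000
comp_b a = -4 / √169 ≈ -0.308

-0.308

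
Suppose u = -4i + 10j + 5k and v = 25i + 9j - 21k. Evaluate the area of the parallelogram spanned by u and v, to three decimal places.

i: 10·(-21) - 5·9 = -210 - 45 = -255
j: 5·25 - (-4)·(-21) = 125 - 84 = 41
k: (-4)·9 - 10·25 = -36 - 250 = -286
u × v = (-255, 41, -286)
|u × v| = √((-255)² + 41² + (-286)²) = √148502 ≈ 385.3596

385.360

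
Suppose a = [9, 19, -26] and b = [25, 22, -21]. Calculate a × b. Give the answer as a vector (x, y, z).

i: 19·(-21) - (-26)·22 = -399 - (-572) = 173
j: (-26)·25 - 9·(-21) = -650 - (-189) = -461
k: 9·22 - 19·25 = 198 - 475 = -277
a × b = (173, -461, -277)

(173, -461, -277)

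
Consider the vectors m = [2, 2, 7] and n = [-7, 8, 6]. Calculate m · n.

44

m · n = 2·(-7) + 2·8 + 7·6 = -14 + 16 + 42 = 44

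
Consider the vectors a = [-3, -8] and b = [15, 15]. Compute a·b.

a · b = (-3)·15 + (-8)·15 = -45 - 120 = -165

-165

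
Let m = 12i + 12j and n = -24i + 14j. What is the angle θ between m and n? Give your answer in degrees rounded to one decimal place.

m · n = 12·(-24) + 12·14 = -288 + 168 = -120
|m|² = 144 + 144 = 288,  |m| = √288 ≈ 16.970563
|n|² = 576 + 196 = 772,  |n| = √772 ≈ 27.784888
cos θ = -120 / (16.970563 · 27.784888) ≈ -0.25449
θ = arccos(-0.25449) ≈ 104.7°

104.7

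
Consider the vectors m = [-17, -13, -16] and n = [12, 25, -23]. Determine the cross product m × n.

i: (-13)·(-23) - (-16)·25 = 299 - (-400) = 699
j: (-16)·12 - (-17)·(-23) = -192 - 391 = -583
k: (-17)·25 - (-13)·12 = -425 - (-156) = -269
m × n = (699, -583, -269)

(699, -583, -269)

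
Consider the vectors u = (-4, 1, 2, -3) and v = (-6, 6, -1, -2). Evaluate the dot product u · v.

34

u · v = (-4)·(-6) + 1·6 + 2·(-1) + (-3)·(-2) = 24 + 6 - 2 + 6 = 34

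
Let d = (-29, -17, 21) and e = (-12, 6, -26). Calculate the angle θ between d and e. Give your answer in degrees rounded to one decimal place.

105.0

d · e = (-29)·(-12) + (-17)·6 + 21·(-26) = 348 - 102 - 546 = -300
|d|² = 841 + 289 + 441 = 1571,  |d| = √1571 ≈ 39.635842
|e|² = 144 + 36 + 676 = 856,  |e| = √856 ≈ 29.257478
cos θ = -300 / (39.635842 · 29.257478) ≈ -0.25870
θ = arccos(-0.25870) ≈ 105.0°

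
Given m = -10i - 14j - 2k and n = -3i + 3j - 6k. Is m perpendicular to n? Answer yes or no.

yes

m · n = (-10)·(-3) + (-14)·3 + (-2)·(-6) = 30 - 42 + 12 = 0
Zero, so the vectors are orthogonal.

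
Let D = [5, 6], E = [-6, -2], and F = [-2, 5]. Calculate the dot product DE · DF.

85

DE = E − D = (-11, -8)
DF = F − D = (-7, -1)
DE · DF = (-11)·(-7) + (-8)·(-1) = 77 + 8 = 85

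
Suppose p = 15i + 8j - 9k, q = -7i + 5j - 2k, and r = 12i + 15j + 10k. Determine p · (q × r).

3053

q × r:
i: 5·10 - (-2)·15 = 50 - (-30) = 80
j: (-2)·12 - (-7)·10 = -24 - (-70) = 46
k: (-7)·15 - 5·12 = -105 - 60 = -165
q × r = (80, 46, -165)
p · (q × r) = 15·80 + 8·46 + (-9)·(-165) = 1200 + 368 + 1485 = 3053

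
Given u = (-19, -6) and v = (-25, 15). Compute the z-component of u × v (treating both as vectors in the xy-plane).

-435

(-19)·15 - (-6)·(-25) = -285 - 150 = -435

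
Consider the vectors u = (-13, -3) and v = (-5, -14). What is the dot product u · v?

u · v = (-13)·(-5) + (-3)·(-14) = 65 + 42 = 107

107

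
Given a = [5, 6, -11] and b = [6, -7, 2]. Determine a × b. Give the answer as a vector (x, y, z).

(-65, -76, -71)

i: 6·2 - (-11)·(-7) = 12 - 77 = -65
j: (-11)·6 - 5·2 = -66 - 10 = -76
k: 5·(-7) - 6·6 = -35 - 36 = -71
a × b = (-65, -76, -71)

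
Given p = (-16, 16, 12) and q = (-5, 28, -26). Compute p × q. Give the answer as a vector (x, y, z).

i: 16·(-26) - 12·28 = -416 - 336 = -752
j: 12·(-5) - (-16)·(-26) = -60 - 416 = -476
k: (-16)·28 - 16·(-5) = -448 - (-80) = -368
p × q = (-752, -476, -368)

(-752, -476, -368)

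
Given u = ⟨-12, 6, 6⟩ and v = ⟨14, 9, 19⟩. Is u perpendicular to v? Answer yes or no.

yes

u · v = (-12)·14 + 6·9 + 6·19 = -168 + 54 + 114 = 0
Zero, so the vectors are orthogonal.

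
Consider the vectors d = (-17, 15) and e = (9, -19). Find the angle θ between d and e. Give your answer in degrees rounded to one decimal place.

156.8

d · e = (-17)·9 + 15·(-19) = -153 - 285 = -438
|d|² = 289 + 225 = 514,  |d| = √514 ≈ 22.671568
|e|² = 81 + 361 = 442,  |e| = √442 ≈ 21.023796
cos θ = -438 / (22.671568 · 21.023796) ≈ -0.91893
θ = arccos(-0.91893) ≈ 156.8°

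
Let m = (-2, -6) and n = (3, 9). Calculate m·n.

m · n = (-2)·3 + (-6)·9 = -6 - 54 = -60

-60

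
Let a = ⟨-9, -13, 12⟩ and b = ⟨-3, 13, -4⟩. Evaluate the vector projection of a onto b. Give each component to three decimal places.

(2.938, -12.732, 3.918)

a · b = (-9)·(-3) + (-13)·13 + 12·(-4) = 27 - 169 - 48 = -190
|b|² = 9 + 169 + 16 = 194
proj_b a = (-190/194) · (-3, 13, -4) ≈ (2.938, -12.732, 3.918)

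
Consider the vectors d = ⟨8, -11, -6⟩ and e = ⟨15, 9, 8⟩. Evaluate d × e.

(-34, -154, 237)

i: (-11)·8 - (-6)·9 = -88 - (-54) = -34
j: (-6)·15 - 8·8 = -90 - 64 = -154
k: 8·9 - (-11)·15 = 72 - (-165) = 237
d × e = (-34, -154, 237)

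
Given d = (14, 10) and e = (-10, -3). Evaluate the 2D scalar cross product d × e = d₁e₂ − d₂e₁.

58

14·(-3) - 10·(-10) = -42 - (-100) = 58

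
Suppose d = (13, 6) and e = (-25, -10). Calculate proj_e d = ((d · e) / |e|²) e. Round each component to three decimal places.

d · e = 13·(-25) + 6·(-10) = -325 - 60 = -385
|e|² = 625 + 100 = 725
proj_e d = (-385/725) · (-25, -10) ≈ (13.276, 5.310)

(13.276, 5.310)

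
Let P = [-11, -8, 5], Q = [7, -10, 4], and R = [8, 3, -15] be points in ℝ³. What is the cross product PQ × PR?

PQ = (18, -2, -1)
PR = (19, 11, -20)
i: (-2)·(-20) - (-1)·11 = 40 - (-11) = 51
j: (-1)·19 - 18·(-20) = -19 - (-360) = 341
k: 18·11 - (-2)·19 = 198 - (-38) = 236
PQ × PR = (51, 341, 236)

(51, 341, 236)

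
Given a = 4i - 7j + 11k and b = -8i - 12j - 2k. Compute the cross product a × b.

(146, -80, -104)

i: (-7)·(-2) - 11·(-12) = 14 - (-132) = 146
j: 11·(-8) - 4·(-2) = -88 - (-8) = -80
k: 4·(-12) - (-7)·(-8) = -48 - 56 = -104
a × b = (146, -80, -104)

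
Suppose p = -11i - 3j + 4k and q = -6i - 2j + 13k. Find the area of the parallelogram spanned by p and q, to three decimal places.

123.037

i: (-3)·13 - 4·(-2) = -39 - (-8) = -31
j: 4·(-6) - (-11)·13 = -24 - (-143) = 119
k: (-11)·(-2) - (-3)·(-6) = 22 - 18 = 4
p × q = (-31, 119, 4)
|p × q| = √((-31)² + 119² + 4²) = √15138 ≈ 123.0366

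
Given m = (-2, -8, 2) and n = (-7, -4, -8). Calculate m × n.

i: (-8)·(-8) - 2·(-4) = 64 - (-8) = 72
j: 2·(-7) - (-2)·(-8) = -14 - 16 = -30
k: (-2)·(-4) - (-8)·(-7) = 8 - 56 = -48
m × n = (72, -30, -48)

(72, -30, -48)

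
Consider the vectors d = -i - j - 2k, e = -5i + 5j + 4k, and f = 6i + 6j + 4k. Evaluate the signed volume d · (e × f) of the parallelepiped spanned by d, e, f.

e × f:
i: 5·4 - 4·6 = 20 - 24 = -4
j: 4·6 - (-5)·4 = 24 - (-20) = 44
k: (-5)·6 - 5·6 = -30 - 30 = -60
e × f = (-4, 44, -60)
d · (e × f) = (-1)·(-4) + (-1)·44 + (-2)·(-60) = 4 - 44 + 120 = 80

80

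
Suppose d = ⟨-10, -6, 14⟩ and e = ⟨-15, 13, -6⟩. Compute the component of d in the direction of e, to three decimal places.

-0.579

d · e = (-10)·(-15) + (-6)·13 + 14·(-6) = 150 - 78 - 84 = -12
|e| = √(225 + 169 + 36) = √430 ≈ 20.7364
comp_e d = -12 / √430 ≈ -0.579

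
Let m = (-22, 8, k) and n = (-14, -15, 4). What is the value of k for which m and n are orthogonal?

-47

m · n = (-22)·(-14) + 8·(-15) + k·4 = 188 + 4k
Set equal to 0: 4k = -188, so k = -47.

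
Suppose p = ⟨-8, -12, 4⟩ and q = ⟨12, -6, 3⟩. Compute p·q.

p · q = (-8)·12 + (-12)·(-6) + 4·3 = -96 + 72 + 12 = -12

-12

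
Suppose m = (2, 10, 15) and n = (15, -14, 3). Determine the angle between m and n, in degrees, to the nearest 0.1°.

m · n = 2·15 + 10·(-14) + 15·3 = 30 - 140 + 45 = -65
|m|² = 4 + 100 + 225 = 329,  |m| = √329 ≈ 18.138357
|n|² = 225 + 196 + 9 = 430,  |n| = √430 ≈ 20.736441
cos θ = -65 / (18.138357 · 20.736441) ≈ -0.17281
θ = arccos(-0.17281) ≈ 100.0°

100.0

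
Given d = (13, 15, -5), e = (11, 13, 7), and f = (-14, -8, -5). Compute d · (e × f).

e × f:
i: 13·(-5) - 7·(-8) = -65 - (-56) = -9
j: 7·(-14) - 11·(-5) = -98 - (-55) = -43
k: 11·(-8) - 13·(-14) = -88 - (-182) = 94
e × f = (-9, -43, 94)
d · (e × f) = 13·(-9) + 15·(-43) + (-5)·94 = -117 - 645 - 470 = -1232

-1232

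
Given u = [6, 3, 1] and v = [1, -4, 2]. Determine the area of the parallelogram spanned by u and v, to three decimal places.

i: 3·2 - 1·(-4) = 6 - (-4) = 10
j: 1·1 - 6·2 = 1 - 12 = -11
k: 6·(-4) - 3·1 = -24 - 3 = -27
u × v = (10, -11, -27)
|u × v| = √(10² + (-11)² + (-27)²) = √950 ≈ 30.8221

30.822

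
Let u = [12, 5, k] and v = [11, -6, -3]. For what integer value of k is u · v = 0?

u · v = 12·11 + 5·(-6) + k·(-3) = 102 - 3k
Set equal to 0: -3k = -102, so k = 34.

34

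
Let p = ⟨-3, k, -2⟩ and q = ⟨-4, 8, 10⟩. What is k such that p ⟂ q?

p · q = (-3)·(-4) + k·8 + (-2)·10 = -8 + 8k
Set equal to 0: 8k = 8, so k = 1.

1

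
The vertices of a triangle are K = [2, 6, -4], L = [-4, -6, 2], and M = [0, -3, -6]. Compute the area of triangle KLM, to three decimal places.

43.474

KL = (-6, -12, 6),  KM = (-2, -9, -2)
i: (-12)·(-2) - 6·(-9) = 24 - (-54) = 78
j: 6·(-2) - (-6)·(-2) = -12 - 12 = -24
k: (-6)·(-9) - (-12)·(-2) = 54 - 24 = 30
KL × KM = (78, -24, 30)
|KL × KM| = √7560 ≈ 86.9483
area = ½ · 86.9483 ≈ 43.474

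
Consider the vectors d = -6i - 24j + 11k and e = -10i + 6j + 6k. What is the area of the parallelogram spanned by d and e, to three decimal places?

i: (-24)·6 - 11·6 = -144 - 66 = -210
j: 11·(-10) - (-6)·6 = -110 - (-36) = -74
k: (-6)·6 - (-24)·(-10) = -36 - 240 = -276
d × e = (-210, -74, -276)
|d × e| = √((-210)² + (-74)² + (-276)²) = √125752 ≈ 354.6153

354.615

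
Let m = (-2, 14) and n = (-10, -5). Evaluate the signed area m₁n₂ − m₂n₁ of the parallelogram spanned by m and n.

(-2)·(-5) - 14·(-10) = 10 - (-140) = 150

150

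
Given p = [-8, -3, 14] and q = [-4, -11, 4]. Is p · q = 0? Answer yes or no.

p · q = (-8)·(-4) + (-3)·(-11) + 14·4 = 32 + 33 + 56 = 121
Nonzero, so the vectors are not orthogonal.

no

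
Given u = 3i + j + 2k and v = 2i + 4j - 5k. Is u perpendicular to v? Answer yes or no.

yes

u · v = 3·2 + 1·4 + 2·(-5) = 6 + 4 - 10 = 0
Zero, so the vectors are orthogonal.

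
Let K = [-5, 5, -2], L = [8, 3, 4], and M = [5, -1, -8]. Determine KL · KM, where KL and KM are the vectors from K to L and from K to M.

106

KL = L − K = (13, -2, 6)
KM = M − K = (10, -6, -6)
KL · KM = 13·10 + (-2)·(-6) + 6·(-6) = 130 + 12 - 36 = 106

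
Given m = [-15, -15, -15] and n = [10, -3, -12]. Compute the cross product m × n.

i: (-15)·(-12) - (-15)·(-3) = 180 - 45 = 135
j: (-15)·10 - (-15)·(-12) = -150 - 180 = -330
k: (-15)·(-3) - (-15)·10 = 45 - (-150) = 195
m × n = (135, -330, 195)

(135, -330, 195)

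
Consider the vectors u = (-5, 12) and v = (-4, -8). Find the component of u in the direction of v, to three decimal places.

u · v = (-5)·(-4) + 12·(-8) = 20 - 96 = -76
|v| = √(16 + 64) = √80 ≈ 8.9443
comp_v u = -76 / √80 ≈ -8.497

-8.497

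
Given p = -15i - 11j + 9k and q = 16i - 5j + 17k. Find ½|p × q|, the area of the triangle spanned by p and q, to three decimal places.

246.153

i: (-11)·17 - 9·(-5) = -187 - (-45) = -142
j: 9·16 - (-15)·17 = 144 - (-255) = 399
k: (-15)·(-5) - (-11)·16 = 75 - (-176) = 251
p × q = (-142, 399, 251)
|p × q| = √((-142)² + 399² + 251²) = √242366 ≈ 492.3068
area = ½ · 492.3068 ≈ 246.153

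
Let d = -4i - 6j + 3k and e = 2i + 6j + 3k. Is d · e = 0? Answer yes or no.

no

d · e = (-4)·2 + (-6)·6 + 3·3 = -8 - 36 + 9 = -35
Nonzero, so the vectors are not orthogonal.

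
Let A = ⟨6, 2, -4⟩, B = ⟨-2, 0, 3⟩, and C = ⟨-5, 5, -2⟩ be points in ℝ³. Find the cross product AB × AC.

AB = (-8, -2, 7)
AC = (-11, 3, 2)
i: (-2)·2 - 7·3 = -4 - 21 = -25
j: 7·(-11) - (-8)·2 = -77 - (-16) = -61
k: (-8)·3 - (-2)·(-11) = -24 - 22 = -46
AB × AC = (-25, -61, -46)

(-25, -61, -46)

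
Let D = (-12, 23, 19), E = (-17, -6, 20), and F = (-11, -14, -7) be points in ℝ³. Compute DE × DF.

(791, -129, 214)

DE = (-5, -29, 1)
DF = (1, -37, -26)
i: (-29)·(-26) - 1·(-37) = 754 - (-37) = 791
j: 1·1 - (-5)·(-26) = 1 - 130 = -129
k: (-5)·(-37) - (-29)·1 = 185 - (-29) = 214
DE × DF = (791, -129, 214)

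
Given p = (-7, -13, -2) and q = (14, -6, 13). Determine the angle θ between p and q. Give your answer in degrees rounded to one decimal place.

98.9

p · q = (-7)·14 + (-13)·(-6) + (-2)·13 = -98 + 78 - 26 = -46
|p|² = 49 + 169 + 4 = 222,  |p| = √222 ≈ 14.899664
|q|² = 196 + 36 + 169 = 401,  |q| = √401 ≈ 20.024984
cos θ = -46 / (14.899664 · 20.024984) ≈ -0.15417
θ = arccos(-0.15417) ≈ 98.9°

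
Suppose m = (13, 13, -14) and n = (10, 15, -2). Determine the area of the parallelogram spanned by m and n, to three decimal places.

226.002

i: 13·(-2) - (-14)·15 = -26 - (-210) = 184
j: (-14)·10 - 13·(-2) = -140 - (-26) = -114
k: 13·15 - 13·10 = 195 - 130 = 65
m × n = (184, -114, 65)
|m × n| = √(184² + (-114)² + 65²) = √51077 ≈ 226.0022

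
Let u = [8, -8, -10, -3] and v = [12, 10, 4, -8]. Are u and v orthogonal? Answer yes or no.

yes

u · v = 8·12 + (-8)·10 + (-10)·4 + (-3)·(-8) = 96 - 80 - 40 + 24 = 0
Zero, so the vectors are orthogonal.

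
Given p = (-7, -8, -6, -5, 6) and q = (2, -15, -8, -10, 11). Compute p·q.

270

p · q = (-7)·2 + (-8)·(-15) + (-6)·(-8) + (-5)·(-10) + 6·11 = -14 + 120 + 48 + 50 + 66 = 270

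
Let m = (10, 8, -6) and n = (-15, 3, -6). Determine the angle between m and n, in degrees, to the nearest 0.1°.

112.8

m · n = 10·(-15) + 8·3 + (-6)·(-6) = -150 + 24 + 36 = -90
|m|² = 100 + 64 + 36 = 200,  |m| = √200 ≈ 14.142136
|n|² = 225 + 9 + 36 = 270,  |n| = √270 ≈ 16.431677
cos θ = -90 / (14.142136 · 16.431677) ≈ -0.38730
θ = arccos(-0.38730) ≈ 112.8°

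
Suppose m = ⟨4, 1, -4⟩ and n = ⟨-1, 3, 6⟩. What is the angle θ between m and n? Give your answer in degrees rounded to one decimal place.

129.9

m · n = 4·(-1) + 1·3 + (-4)·6 = -4 + 3 - 24 = -25
|m|² = 16 + 1 + 16 = 33,  |m| = √33 ≈ 5.744563
|n|² = 1 + 9 + 36 = 46,  |n| = √46 ≈ 6.782330
cos θ = -25 / (5.744563 · 6.782330) ≈ -0.64166
θ = arccos(-0.64166) ≈ 129.9°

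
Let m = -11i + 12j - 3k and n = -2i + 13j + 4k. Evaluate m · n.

m · n = (-11)·(-2) + 12·13 + (-3)·4 = 22 + 156 - 12 = 166

166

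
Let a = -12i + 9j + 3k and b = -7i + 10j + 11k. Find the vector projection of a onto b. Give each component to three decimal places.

a · b = (-12)·(-7) + 9·10 + 3·11 = 84 + 90 + 33 = 207
|b|² = 49 + 100 + 121 = 270
proj_b a = (207/270) · (-7, 10, 11) ≈ (-5.367, 7.667, 8.433)

(-5.367, 7.667, 8.433)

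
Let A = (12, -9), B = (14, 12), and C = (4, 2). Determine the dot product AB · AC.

AB = B − A = (2, 21)
AC = C − A = (-8, 11)
AB · AC = 2·(-8) + 21·11 = -16 + 231 = 215

215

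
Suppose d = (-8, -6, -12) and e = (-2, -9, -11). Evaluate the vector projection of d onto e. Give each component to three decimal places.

(-1.961, -8.825, -10.786)

d · e = (-8)·(-2) + (-6)·(-9) + (-12)·(-11) = 16 + 54 + 132 = 202
|e|² = 4 + 81 + 121 = 206
proj_e d = (202/206) · (-2, -9, -11) ≈ (-1.961, -8.825, -10.786)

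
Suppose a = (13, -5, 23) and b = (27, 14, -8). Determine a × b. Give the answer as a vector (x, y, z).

(-282, 725, 317)

i: (-5)·(-8) - 23·14 = 40 - 322 = -282
j: 23·27 - 13·(-8) = 621 - (-104) = 725
k: 13·14 - (-5)·27 = 182 - (-135) = 317
a × b = (-282, 725, 317)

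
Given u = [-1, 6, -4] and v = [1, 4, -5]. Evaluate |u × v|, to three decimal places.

19.416

i: 6·(-5) - (-4)·4 = -30 - (-16) = -14
j: (-4)·1 - (-1)·(-5) = -4 - 5 = -9
k: (-1)·4 - 6·1 = -4 - 6 = -10
u × v = (-14, -9, -10)
|u × v| = √((-14)² + (-9)² + (-10)²) = √377 ≈ 19.4165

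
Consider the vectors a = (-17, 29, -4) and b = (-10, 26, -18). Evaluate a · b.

a · b = (-17)·(-10) + 29·26 + (-4)·(-18) = 170 + 754 + 72 = 996

996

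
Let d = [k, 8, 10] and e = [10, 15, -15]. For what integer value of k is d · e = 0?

3

d · e = k·10 + 8·15 + 10·(-15) = -30 + 10k
Set equal to 0: 10k = 30, so k = 3.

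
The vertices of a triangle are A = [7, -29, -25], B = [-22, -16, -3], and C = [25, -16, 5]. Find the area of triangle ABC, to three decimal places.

AB = (-29, 13, 22),  AC = (18, 13, 30)
i: 13·30 - 22·13 = 390 - 286 = 104
j: 22·18 - (-29)·30 = 396 - (-870) = 1266
k: (-29)·13 - 13·18 = -377 - 234 = -611
AB × AC = (104, 1266, -611)
|AB × AC| = √1986893 ≈ 1409.5719
area = ½ · 1409.5719 ≈ 704.786

704.786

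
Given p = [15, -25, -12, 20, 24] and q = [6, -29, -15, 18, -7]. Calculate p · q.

p · q = 15·6 + (-25)·(-29) + (-12)·(-15) + 20·18 + 24·(-7) = 90 + 725 + 180 + 360 - 168 = 1187

1187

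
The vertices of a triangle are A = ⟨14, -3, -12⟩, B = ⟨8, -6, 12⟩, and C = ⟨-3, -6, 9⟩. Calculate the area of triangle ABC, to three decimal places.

142.033

AB = (-6, -3, 24),  AC = (-17, -3, 21)
i: (-3)·21 - 24·(-3) = -63 - (-72) = 9
j: 24·(-17) - (-6)·21 = -408 - (-126) = -282
k: (-6)·(-3) - (-3)·(-17) = 18 - 51 = -33
AB × AC = (9, -282, -33)
|AB × AC| = √80694 ≈ 284.0669
area = ½ · 284.0669 ≈ 142.033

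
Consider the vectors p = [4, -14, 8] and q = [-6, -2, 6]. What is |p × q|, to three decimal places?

135.174

i: (-14)·6 - 8·(-2) = -84 - (-16) = -68
j: 8·(-6) - 4·6 = -48 - 24 = -72
k: 4·(-2) - (-14)·(-6) = -8 - 84 = -92
p × q = (-68, -72, -92)
|p × q| = √((-68)² + (-72)² + (-92)²) = √18272 ≈ 135.1740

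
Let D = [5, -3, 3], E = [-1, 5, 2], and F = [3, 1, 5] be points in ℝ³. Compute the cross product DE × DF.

DE = (-6, 8, -1)
DF = (-2, 4, 2)
i: 8·2 - (-1)·4 = 16 - (-4) = 20
j: (-1)·(-2) - (-6)·2 = 2 - (-12) = 14
k: (-6)·4 - 8·(-2) = -24 - (-16) = -8
DE × DF = (20, 14, -8)

(20, 14, -8)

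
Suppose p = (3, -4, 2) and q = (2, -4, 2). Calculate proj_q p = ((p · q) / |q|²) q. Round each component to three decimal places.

(2.167, -4.333, 2.167)

p · q = 3·2 + (-4)·(-4) + 2·2 = 6 + 16 + 4 = 26
|q|² = 4 + 16 + 4 = 24
proj_q p = (26/24) · (2, -4, 2) ≈ (2.167, -4.333, 2.167)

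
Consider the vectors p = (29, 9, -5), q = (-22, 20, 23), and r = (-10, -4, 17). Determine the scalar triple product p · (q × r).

12384

q × r:
i: 20·17 - 23·(-4) = 340 - (-92) = 432
j: 23·(-10) - (-22)·17 = -230 - (-374) = 144
k: (-22)·(-4) - 20·(-10) = 88 - (-200) = 288
q × r = (432, 144, 288)
p · (q × r) = 29·432 + 9·144 + (-5)·288 = 12528 + 1296 - 1440 = 12384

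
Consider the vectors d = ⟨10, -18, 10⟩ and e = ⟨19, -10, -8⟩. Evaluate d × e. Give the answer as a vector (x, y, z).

(244, 270, 242)

i: (-18)·(-8) - 10·(-10) = 144 - (-100) = 244
j: 10·19 - 10·(-8) = 190 - (-80) = 270
k: 10·(-10) - (-18)·19 = -100 - (-342) = 242
d × e = (244, 270, 242)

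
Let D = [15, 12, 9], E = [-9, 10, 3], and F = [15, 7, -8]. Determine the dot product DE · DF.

DE = E − D = (-24, -2, -6)
DF = F − D = (0, -5, -17)
DE · DF = (-24)·0 + (-2)·(-5) + (-6)·(-17) = 0 + 10 + 102 = 112

112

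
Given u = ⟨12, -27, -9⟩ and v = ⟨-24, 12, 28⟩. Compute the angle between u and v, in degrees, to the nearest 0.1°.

136.2

u · v = 12·(-24) + (-27)·12 + (-9)·28 = -288 - 324 - 252 = -864
|u|² = 144 + 729 + 81 = 954,  |u| = √954 ≈ 30.886890
|v|² = 576 + 144 + 784 = 1504,  |v| = √1504 ≈ 38.781439
cos θ = -864 / (30.886890 · 38.781439) ≈ -0.72130
θ = arccos(-0.72130) ≈ 136.2°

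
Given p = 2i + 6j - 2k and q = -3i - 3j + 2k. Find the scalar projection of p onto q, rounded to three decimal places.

p · q = 2·(-3) + 6·(-3) + (-2)·2 = -6 - 18 - 4 = -28
|q| = √(9 + 9 + 4) = √22 ≈ 4.6904
comp_q p = -28 / √22 ≈ -5.970

-5.970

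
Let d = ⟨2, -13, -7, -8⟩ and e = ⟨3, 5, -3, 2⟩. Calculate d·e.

-54

d · e = 2·3 + (-13)·5 + (-7)·(-3) + (-8)·2 = 6 - 65 + 21 - 16 = -54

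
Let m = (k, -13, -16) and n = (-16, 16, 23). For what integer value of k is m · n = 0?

-36

m · n = k·(-16) + (-13)·16 + (-16)·23 = -576 - 16k
Set equal to 0: -16k = 576, so k = -36.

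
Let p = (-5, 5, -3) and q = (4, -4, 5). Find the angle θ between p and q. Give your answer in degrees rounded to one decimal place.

161.5

p · q = (-5)·4 + 5·(-4) + (-3)·5 = -20 - 20 - 15 = -55
|p|² = 25 + 25 + 9 = 59,  |p| = √59 ≈ 7.681146
|q|² = 16 + 16 + 25 = 57,  |q| = √57 ≈ 7.549834
cos θ = -55 / (7.681146 · 7.549834) ≈ -0.94842
θ = arccos(-0.94842) ≈ 161.5°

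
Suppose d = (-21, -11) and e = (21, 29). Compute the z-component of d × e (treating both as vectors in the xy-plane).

-378

(-21)·29 - (-11)·21 = -609 - (-231) = -378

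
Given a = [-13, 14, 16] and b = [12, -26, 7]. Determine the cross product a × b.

i: 14·7 - 16·(-26) = 98 - (-416) = 514
j: 16·12 - (-13)·7 = 192 - (-91) = 283
k: (-13)·(-26) - 14·12 = 338 - 168 = 170
a × b = (514, 283, 170)

(514, 283, 170)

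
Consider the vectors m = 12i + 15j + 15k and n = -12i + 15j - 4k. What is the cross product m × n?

(-285, -132, 360)

i: 15·(-4) - 15·15 = -60 - 225 = -285
j: 15·(-12) - 12·(-4) = -180 - (-48) = -132
k: 12·15 - 15·(-12) = 180 - (-180) = 360
m × n = (-285, -132, 360)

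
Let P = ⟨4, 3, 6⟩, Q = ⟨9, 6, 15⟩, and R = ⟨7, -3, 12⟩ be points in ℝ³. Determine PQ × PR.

PQ = (5, 3, 9)
PR = (3, -6, 6)
i: 3·6 - 9·(-6) = 18 - (-54) = 72
j: 9·3 - 5·6 = 27 - 30 = -3
k: 5·(-6) - 3·3 = -30 - 9 = -39
PQ × PR = (72, -3, -39)

(72, -3, -39)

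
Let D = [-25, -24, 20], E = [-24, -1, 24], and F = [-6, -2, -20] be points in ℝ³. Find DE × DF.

(-1008, 116, -415)

DE = (1, 23, 4)
DF = (19, 22, -40)
i: 23·(-40) - 4·22 = -920 - 88 = -1008
j: 4·19 - 1·(-40) = 76 - (-40) = 116
k: 1·22 - 23·19 = 22 - 437 = -415
DE × DF = (-1008, 116, -415)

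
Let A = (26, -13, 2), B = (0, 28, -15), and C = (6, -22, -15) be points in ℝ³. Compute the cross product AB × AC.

(-850, -102, 1054)

AB = (-26, 41, -17)
AC = (-20, -9, -17)
i: 41·(-17) - (-17)·(-9) = -697 - 153 = -850
j: (-17)·(-20) - (-26)·(-17) = 340 - 442 = -102
k: (-26)·(-9) - 41·(-20) = 234 - (-820) = 1054
AB × AC = (-850, -102, 1054)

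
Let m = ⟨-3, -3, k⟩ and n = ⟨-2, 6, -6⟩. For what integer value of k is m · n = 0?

m · n = (-3)·(-2) + (-3)·6 + k·(-6) = -12 - 6k
Set equal to 0: -6k = 12, so k = -2.

-2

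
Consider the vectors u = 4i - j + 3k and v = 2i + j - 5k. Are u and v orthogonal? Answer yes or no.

no

u · v = 4·2 + (-1)·1 + 3·(-5) = 8 - 1 - 15 = -8
Nonzero, so the vectors are not orthogonal.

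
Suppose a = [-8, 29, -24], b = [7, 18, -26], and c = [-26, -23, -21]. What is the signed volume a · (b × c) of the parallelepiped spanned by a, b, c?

b × c:
i: 18·(-21) - (-26)·(-23) = -378 - 598 = -976
j: (-26)·(-26) - 7·(-21) = 676 - (-147) = 823
k: 7·(-23) - 18·(-26) = -161 - (-468) = 307
b × c = (-976, 823, 307)
a · (b × c) = (-8)·(-976) + 29·823 + (-24)·307 = 7808 + 23867 - 7368 = 24307

24307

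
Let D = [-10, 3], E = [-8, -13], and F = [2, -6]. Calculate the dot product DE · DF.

DE = E − D = (2, -16)
DF = F − D = (12, -9)
DE · DF = 2·12 + (-16)·(-9) = 24 + 144 = 168

168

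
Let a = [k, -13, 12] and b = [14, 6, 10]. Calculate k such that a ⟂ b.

a · b = k·14 + (-13)·6 + 12·10 = 42 + 14k
Set equal to 0: 14k = -42, so k = -3.

-3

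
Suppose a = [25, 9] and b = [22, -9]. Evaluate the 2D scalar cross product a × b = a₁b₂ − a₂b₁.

-423

25·(-9) - 9·22 = -225 - 198 = -423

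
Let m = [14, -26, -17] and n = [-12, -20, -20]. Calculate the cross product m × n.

i: (-26)·(-20) - (-17)·(-20) = 520 - 340 = 180
j: (-17)·(-12) - 14·(-20) = 204 - (-280) = 484
k: 14·(-20) - (-26)·(-12) = -280 - 312 = -592
m × n = (180, 484, -592)

(180, 484, -592)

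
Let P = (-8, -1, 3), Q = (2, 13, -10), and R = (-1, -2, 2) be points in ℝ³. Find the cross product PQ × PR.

(-27, -81, -108)

PQ = (10, 14, -13)
PR = (7, -1, -1)
i: 14·(-1) - (-13)·(-1) = -14 - 13 = -27
j: (-13)·7 - 10·(-1) = -91 - (-10) = -81
k: 10·(-1) - 14·7 = -10 - 98 = -108
PQ × PR = (-27, -81, -108)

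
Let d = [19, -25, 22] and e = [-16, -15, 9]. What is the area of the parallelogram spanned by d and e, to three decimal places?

868.204

i: (-25)·9 - 22·(-15) = -225 - (-330) = 105
j: 22·(-16) - 19·9 = -352 - 171 = -523
k: 19·(-15) - (-25)·(-16) = -285 - 400 = -685
d × e = (105, -523, -685)
|d × e| = √(105² + (-523)² + (-685)²) = √753779 ≈ 868.2045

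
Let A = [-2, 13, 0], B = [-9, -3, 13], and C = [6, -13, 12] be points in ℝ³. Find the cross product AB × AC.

AB = (-7, -16, 13)
AC = (8, -26, 12)
i: (-16)·12 - 13·(-26) = -192 - (-338) = 146
j: 13·8 - (-7)·12 = 104 - (-84) = 188
k: (-7)·(-26) - (-16)·8 = 182 - (-128) = 310
AB × AC = (146, 188, 310)

(146, 188, 310)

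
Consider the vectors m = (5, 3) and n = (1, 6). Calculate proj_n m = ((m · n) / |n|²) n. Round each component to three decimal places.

m · n = 5·1 + 3·6 = 5 + 18 = 23
|n|² = 1 + 36 = 37
proj_n m = (23/37) · (1, 6) ≈ (0.622, 3.730)

(0.622, 3.730)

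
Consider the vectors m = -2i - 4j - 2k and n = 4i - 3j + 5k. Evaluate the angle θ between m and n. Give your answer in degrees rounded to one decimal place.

m · n = (-2)·4 + (-4)·(-3) + (-2)·5 = -8 + 12 - 10 = -6
|m|² = 4 + 16 + 4 = 24,  |m| = √24 ≈ 4.898979
|n|² = 16 + 9 + 25 = 50,  |n| = √50 ≈ 7.071068
cos θ = -6 / (4.898979 · 7.071068) ≈ -0.17321
θ = arccos(-0.17321) ≈ 100.0°

100.0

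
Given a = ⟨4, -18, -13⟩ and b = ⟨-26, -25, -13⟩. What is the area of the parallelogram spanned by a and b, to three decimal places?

i: (-18)·(-13) - (-13)·(-25) = 234 - 325 = -91
j: (-13)·(-26) - 4·(-13) = 338 - (-52) = 390
k: 4·(-25) - (-18)·(-26) = -100 - 468 = -568
a × b = (-91, 390, -568)
|a × b| = √((-91)² + 390² + (-568)²) = √483005 ≈ 694.9856

694.986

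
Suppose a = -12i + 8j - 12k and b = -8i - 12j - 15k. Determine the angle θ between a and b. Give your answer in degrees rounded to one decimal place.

a · b = (-12)·(-8) + 8·(-12) + (-12)·(-15) = 96 - 96 + 180 = 180
|a|² = 144 + 64 + 144 = 352,  |a| = √352 ≈ 18.761663
|b|² = 64 + 144 + 225 = 433,  |b| = √433 ≈ 20.808652
cos θ = 180 / (18.761663 · 20.808652) ≈ 0.46106
θ = arccos(0.46106) ≈ 62.5°

62.5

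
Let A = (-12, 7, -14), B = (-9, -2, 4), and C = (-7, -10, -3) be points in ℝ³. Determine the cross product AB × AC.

AB = (3, -9, 18)
AC = (5, -17, 11)
i: (-9)·11 - 18·(-17) = -99 - (-306) = 207
j: 18·5 - 3·11 = 90 - 33 = 57
k: 3·(-17) - (-9)·5 = -51 - (-45) = -6
AB × AC = (207, 57, -6)

(207, 57, -6)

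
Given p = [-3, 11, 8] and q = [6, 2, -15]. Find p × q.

(-181, 3, -72)

i: 11·(-15) - 8·2 = -165 - 16 = -181
j: 8·6 - (-3)·(-15) = 48 - 45 = 3
k: (-3)·2 - 11·6 = -6 - 66 = -72
p × q = (-181, 3, -72)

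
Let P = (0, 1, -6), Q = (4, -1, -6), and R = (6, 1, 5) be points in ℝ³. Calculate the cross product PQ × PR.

(-22, -44, 12)

PQ = (4, -2, 0)
PR = (6, 0, 11)
i: (-2)·11 - 0·0 = -22 - 0 = -22
j: 0·6 - 4·11 = 0 - 44 = -44
k: 4·0 - (-2)·6 = 0 - (-12) = 12
PQ × PR = (-22, -44, 12)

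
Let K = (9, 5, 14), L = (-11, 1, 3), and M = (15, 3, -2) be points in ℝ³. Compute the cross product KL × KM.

KL = (-20, -4, -11)
KM = (6, -2, -16)
i: (-4)·(-16) - (-11)·(-2) = 64 - 22 = 42
j: (-11)·6 - (-20)·(-16) = -66 - 320 = -386
k: (-20)·(-2) - (-4)·6 = 40 - (-24) = 64
KL × KM = (42, -386, 64)

(42, -386, 64)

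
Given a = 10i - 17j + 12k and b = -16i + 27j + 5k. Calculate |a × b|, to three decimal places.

475.236

i: (-17)·5 - 12·27 = -85 - 324 = -409
j: 12·(-16) - 10·5 = -192 - 50 = -242
k: 10·27 - (-17)·(-16) = 270 - 272 = -2
a × b = (-409, -242, -2)
|a × b| = √((-409)² + (-242)² + (-2)²) = √225849 ≈ 475.2357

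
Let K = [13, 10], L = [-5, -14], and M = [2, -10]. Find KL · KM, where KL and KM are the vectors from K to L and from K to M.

678

KL = L − K = (-18, -24)
KM = M − K = (-11, -20)
KL · KM = (-18)·(-11) + (-24)·(-20) = 198 + 480 = 678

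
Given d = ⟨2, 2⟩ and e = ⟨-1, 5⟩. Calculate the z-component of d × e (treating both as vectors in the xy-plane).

2·5 - 2·(-1) = 10 - (-2) = 12

12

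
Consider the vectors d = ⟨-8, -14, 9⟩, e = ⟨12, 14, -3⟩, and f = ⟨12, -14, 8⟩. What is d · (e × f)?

e × f:
i: 14·8 - (-3)·(-14) = 112 - 42 = 70
j: (-3)·12 - 12·8 = -36 - 96 = -132
k: 12·(-14) - 14·12 = -168 - 168 = -336
e × f = (70, -132, -336)
d · (e × f) = (-8)·70 + (-14)·(-132) + 9·(-336) = -560 + 1848 - 3024 = -1736

-1736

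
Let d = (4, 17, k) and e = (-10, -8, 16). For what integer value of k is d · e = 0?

11

d · e = 4·(-10) + 17·(-8) + k·16 = -176 + 16k
Set equal to 0: 16k = 176, so k = 11.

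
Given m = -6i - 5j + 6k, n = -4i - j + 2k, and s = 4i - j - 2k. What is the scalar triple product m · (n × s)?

24

n × s:
i: (-1)·(-2) - 2·(-1) = 2 - (-2) = 4
j: 2·4 - (-4)·(-2) = 8 - 8 = 0
k: (-4)·(-1) - (-1)·4 = 4 - (-4) = 8
n × s = (4, 0, 8)
m · (n × s) = (-6)·4 + (-5)·0 + 6·8 = -24 + 0 + 48 = 24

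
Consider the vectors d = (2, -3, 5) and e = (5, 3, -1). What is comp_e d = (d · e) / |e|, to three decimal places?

d · e = 2·5 + (-3)·3 + 5·(-1) = 10 - 9 - 5 = -4
|e| = √(25 + 9 + 1) = √35 ≈ 5.9161
comp_e d = -4 / √35 ≈ -0.676

-0.676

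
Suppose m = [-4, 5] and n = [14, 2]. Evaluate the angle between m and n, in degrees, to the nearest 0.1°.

m · n = (-4)·14 + 5·2 = -56 + 10 = -46
|m|² = 16 + 25 = 41,  |m| = √41 ≈ 6.403124
|n|² = 196 + 4 = 200,  |n| = √200 ≈ 14.142136
cos θ = -46 / (6.403124 · 14.142136) ≈ -0.50799
θ = arccos(-0.50799) ≈ 120.5°

120.5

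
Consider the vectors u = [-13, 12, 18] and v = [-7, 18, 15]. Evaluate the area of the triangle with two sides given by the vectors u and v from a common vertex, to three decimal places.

i: 12·15 - 18·18 = 180 - 324 = -144
j: 18·(-7) - (-13)·15 = -126 - (-195) = 69
k: (-13)·18 - 12·(-7) = -234 - (-84) = -150
u × v = (-144, 69, -150)
|u × v| = √((-144)² + 69² + (-150)²) = √47997 ≈ 219.0822
area = ½ · 219.0822 ≈ 109.541

109.541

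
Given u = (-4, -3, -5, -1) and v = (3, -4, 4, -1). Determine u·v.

-19

u · v = (-4)·3 + (-3)·(-4) + (-5)·4 + (-1)·(-1) = -12 + 12 - 20 + 1 = -19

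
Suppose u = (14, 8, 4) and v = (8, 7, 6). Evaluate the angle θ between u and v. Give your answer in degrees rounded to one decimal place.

u · v = 14·8 + 8·7 + 4·6 = 112 + 56 + 24 = 192
|u|² = 196 + 64 + 16 = 276,  |u| = √276 ≈ 16.613248
|v|² = 64 + 49 + 36 = 149,  |v| = √149 ≈ 12.206556
cos θ = 192 / (16.613248 · 12.206556) ≈ 0.94679
θ = arccos(0.94679) ≈ 18.8°

18.8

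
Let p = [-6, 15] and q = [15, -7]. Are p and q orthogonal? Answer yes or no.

no

p · q = (-6)·15 + 15·(-7) = -90 - 105 = -195
Nonzero, so the vectors are not orthogonal.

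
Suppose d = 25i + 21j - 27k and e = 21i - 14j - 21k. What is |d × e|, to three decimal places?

1139.388

i: 21·(-21) - (-27)·(-14) = -441 - 378 = -819
j: (-27)·21 - 25·(-21) = -567 - (-525) = -42
k: 25·(-14) - 21·21 = -350 - 441 = -791
d × e = (-819, -42, -791)
|d × e| = √((-819)² + (-42)² + (-791)²) = √1298206 ≈ 1139.3884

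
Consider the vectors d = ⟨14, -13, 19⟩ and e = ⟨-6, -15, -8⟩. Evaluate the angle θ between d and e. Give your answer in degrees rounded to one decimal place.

d · e = 14·(-6) + (-13)·(-15) + 19·(-8) = -84 + 195 - 152 = -41
|d|² = 196 + 169 + 361 = 726,  |d| = √726 ≈ 26.944387
|e|² = 36 + 225 + 64 = 325,  |e| = √325 ≈ 18.027756
cos θ = -41 / (26.944387 · 18.027756) ≈ -0.08441
θ = arccos(-0.08441) ≈ 94.8°

94.8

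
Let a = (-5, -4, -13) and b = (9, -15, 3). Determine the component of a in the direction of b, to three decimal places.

-1.352

a · b = (-5)·9 + (-4)·(-15) + (-13)·3 = -45 + 60 - 39 = -24
|b| = √(81 + 225 + 9) = √315 ≈ 17.7482
comp_b a = -24 / √315 ≈ -1.352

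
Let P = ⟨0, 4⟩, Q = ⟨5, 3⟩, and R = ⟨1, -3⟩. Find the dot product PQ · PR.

PQ = Q − P = (5, -1)
PR = R − P = (1, -7)
PQ · PR = 5·1 + (-1)·(-7) = 5 + 7 = 12

12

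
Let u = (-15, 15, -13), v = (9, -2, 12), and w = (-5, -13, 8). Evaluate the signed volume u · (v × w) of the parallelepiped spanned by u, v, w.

v × w:
i: (-2)·8 - 12·(-13) = -16 - (-156) = 140
j: 12·(-5) - 9·8 = -60 - 72 = -132
k: 9·(-13) - (-2)·(-5) = -117 - 10 = -127
v × w = (140, -132, -127)
u · (v × w) = (-15)·140 + 15·(-132) + (-13)·(-127) = -2100 - 1980 + 1651 = -2429

-2429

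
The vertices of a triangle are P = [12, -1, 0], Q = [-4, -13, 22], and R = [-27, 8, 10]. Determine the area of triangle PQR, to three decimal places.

490.630

PQ = (-16, -12, 22),  PR = (-39, 9, 10)
i: (-12)·10 - 22·9 = -120 - 198 = -318
j: 22·(-39) - (-16)·10 = -858 - (-160) = -698
k: (-16)·9 - (-12)·(-39) = -144 - 468 = -612
PQ × PR = (-318, -698, -612)
|PQ × PR| = √962872 ≈ 981.2604
area = ½ · 981.2604 ≈ 490.630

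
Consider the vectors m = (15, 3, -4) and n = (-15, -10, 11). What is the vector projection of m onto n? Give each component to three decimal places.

m · n = 15·(-15) + 3·(-10) + (-4)·11 = -225 - 30 - 44 = -299
|n|² = 225 + 100 + 121 = 446
proj_n m = (-299/446) · (-15, -10, 11) ≈ (10.056, 6.704, -7.374)

(10.056, 6.704, -7.374)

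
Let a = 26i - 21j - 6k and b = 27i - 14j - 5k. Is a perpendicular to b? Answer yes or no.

a · b = 26·27 + (-21)·(-14) + (-6)·(-5) = 702 + 294 + 30 = 1026
Nonzero, so the vectors are not orthogonal.

no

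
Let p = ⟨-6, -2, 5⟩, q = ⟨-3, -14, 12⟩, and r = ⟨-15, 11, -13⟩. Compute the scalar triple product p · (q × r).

q × r:
i: (-14)·(-13) - 12·11 = 182 - 132 = 50
j: 12·(-15) - (-3)·(-13) = -180 - 39 = -219
k: (-3)·11 - (-14)·(-15) = -33 - 210 = -243
q × r = (50, -219, -243)
p · (q × r) = (-6)·50 + (-2)·(-219) + 5·(-243) = -300 + 438 - 1215 = -1077

-1077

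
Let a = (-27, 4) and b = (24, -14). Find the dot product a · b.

-704

a · b = (-27)·24 + 4·(-14) = -648 - 56 = -704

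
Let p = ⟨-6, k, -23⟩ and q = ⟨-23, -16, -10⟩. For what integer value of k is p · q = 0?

23

p · q = (-6)·(-23) + k·(-16) + (-23)·(-10) = 368 - 16k
Set equal to 0: -16k = -368, so k = 23.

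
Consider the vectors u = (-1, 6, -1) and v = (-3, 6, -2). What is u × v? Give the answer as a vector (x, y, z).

i: 6·(-2) - (-1)·6 = -12 - (-6) = -6
j: (-1)·(-3) - (-1)·(-2) = 3 - 2 = 1
k: (-1)·6 - 6·(-3) = -6 - (-18) = 12
u × v = (-6, 1, 12)

(-6, 1, 12)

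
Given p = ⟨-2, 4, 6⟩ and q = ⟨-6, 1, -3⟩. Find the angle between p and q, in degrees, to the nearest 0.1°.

92.3

p · q = (-2)·(-6) + 4·1 + 6·(-3) = 12 + 4 - 18 = -2
|p|² = 4 + 16 + 36 = 56,  |p| = √56 ≈ 7.483315
|q|² = 36 + 1 + 9 = 46,  |q| = √46 ≈ 6.782330
cos θ = -2 / (7.483315 · 6.782330) ≈ -0.03941
θ = arccos(-0.03941) ≈ 92.3°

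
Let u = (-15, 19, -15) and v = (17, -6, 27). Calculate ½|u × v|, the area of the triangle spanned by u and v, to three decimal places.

i: 19·27 - (-15)·(-6) = 513 - 90 = 423
j: (-15)·17 - (-15)·27 = -255 - (-405) = 150
k: (-15)·(-6) - 19·17 = 90 - 323 = -233
u × v = (423, 150, -233)
|u × v| = √(423² + 150² + (-233)²) = √255718 ≈ 505.6857
area = ½ · 505.6857 ≈ 252.843

252.843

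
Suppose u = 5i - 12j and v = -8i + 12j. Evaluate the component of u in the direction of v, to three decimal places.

-12.758

u · v = 5·(-8) + (-12)·12 = -40 - 144 = -184
|v| = √(64 + 144) = √208 ≈ 14.4222
comp_v u = -184 / √208 ≈ -12.758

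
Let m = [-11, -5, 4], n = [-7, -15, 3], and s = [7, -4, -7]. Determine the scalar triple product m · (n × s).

n × s:
i: (-15)·(-7) - 3·(-4) = 105 - (-12) = 117
j: 3·7 - (-7)·(-7) = 21 - 49 = -28
k: (-7)·(-4) - (-15)·7 = 28 - (-105) = 133
n × s = (117, -28, 133)
m · (n × s) = (-11)·117 + (-5)·(-28) + 4·133 = -1287 + 140 + 532 = -615

-615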